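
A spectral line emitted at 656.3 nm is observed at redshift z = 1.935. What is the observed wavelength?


lam_obs = lam_emit * (1 + z) = 656.3 * (1 + 1.935) = 1926.2405

1926.2405 nm


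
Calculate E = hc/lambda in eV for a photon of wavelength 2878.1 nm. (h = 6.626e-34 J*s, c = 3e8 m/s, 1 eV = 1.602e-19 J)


E = hc/lambda = 6.626e-34 * 3e8 / 2.878e-06 = 6.907e-20 J = 0.4311 eV

0.4311 eV


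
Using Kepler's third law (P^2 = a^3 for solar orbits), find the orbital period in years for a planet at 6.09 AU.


P = a^(3/2) = 6.09^1.5 = 15.0289

15.0289 years


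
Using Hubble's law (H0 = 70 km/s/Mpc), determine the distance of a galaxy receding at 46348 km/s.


d = v / H0 = 46348 / 70 = 662.1143

662.1143 Mpc


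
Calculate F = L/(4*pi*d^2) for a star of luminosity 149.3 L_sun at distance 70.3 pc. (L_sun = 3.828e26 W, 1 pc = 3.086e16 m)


F = L / (4*pi*d^2) = 5.715e+28 / (4*pi*(2.169e+18)^2) = 9.663e-10

9.663e-10 W/m^2


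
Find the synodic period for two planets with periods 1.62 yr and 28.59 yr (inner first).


1/P_syn = |1/P1 - 1/P2| = |1/1.62 - 1/28.59| => P_syn = 1.7173

1.7173 years


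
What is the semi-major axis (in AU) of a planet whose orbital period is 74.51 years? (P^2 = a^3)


a = P^(2/3) = 74.51^(2/3) = 17.7069

17.7069 AU


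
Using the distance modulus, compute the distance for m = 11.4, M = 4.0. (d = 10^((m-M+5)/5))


d = 10^((m - M + 5)/5) = 10^((11.4 - 4.0 + 5)/5) = 301.9952

301.9952 pc


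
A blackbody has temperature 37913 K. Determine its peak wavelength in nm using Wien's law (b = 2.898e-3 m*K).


lam_max = b / T = 2.898e-3 / 37913 = 7.644e-08 m = 76.4382 nm

76.4382 nm


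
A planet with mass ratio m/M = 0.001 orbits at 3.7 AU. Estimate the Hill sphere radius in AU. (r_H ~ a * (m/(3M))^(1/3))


r_H = a * (m/3M)^(1/3) = 3.7 * (0.001/3)^(1/3) = 0.2565

0.2565 AU


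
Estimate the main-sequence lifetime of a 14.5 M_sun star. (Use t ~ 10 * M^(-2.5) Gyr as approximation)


t = 10 * M^(-2.5) = 10 * 14.5^(-2.5) = 0.0125

0.0125 Gyr


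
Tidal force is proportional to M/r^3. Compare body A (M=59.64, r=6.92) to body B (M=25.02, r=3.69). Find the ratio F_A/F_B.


Ratio = (M1/r1^3) / (M2/r2^3) = (59.64/6.92^3) / (25.02/3.69^3) = 0.3614

0.3614


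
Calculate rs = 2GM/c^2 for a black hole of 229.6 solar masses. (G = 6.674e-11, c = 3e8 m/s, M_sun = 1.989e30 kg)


M = 229.6 * 1.989e30 kg = 4.566744e+32 kg. rs = 2GM/c^2 = 2 * 6.674e-11 * 4.566744e+32 / (3e8)^2 = 677298.8768

677298.8768 m


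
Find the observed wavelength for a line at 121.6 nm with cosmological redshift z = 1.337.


lam_obs = lam_emit * (1 + z) = 121.6 * (1 + 1.337) = 284.1792

284.1792 nm


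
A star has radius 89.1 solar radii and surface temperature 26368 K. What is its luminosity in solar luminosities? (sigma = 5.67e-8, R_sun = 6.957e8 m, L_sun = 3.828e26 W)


R = 89.1 * 6.957e8 m = 6.198687e+10 m. L = 4*pi*R^2*sigma*T^4 = 4*pi*(6.198687e+10)^2 * 5.67e-8 * 26368^4 = 1.323430374e+33 W. L/L_sun = 1.323430374e+33 / 3.828e26 = 3.457e+06

3.457e+06 L_sun


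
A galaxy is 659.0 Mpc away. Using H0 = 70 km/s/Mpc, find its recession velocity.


v = H0 * d = 70 * 659.0 = 46130.0

46130.0 km/s


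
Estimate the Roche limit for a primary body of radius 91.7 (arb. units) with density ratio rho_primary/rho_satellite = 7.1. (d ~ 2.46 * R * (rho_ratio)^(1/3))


d_Roche = 2.46 * 91.7 * 7.1^(1/3) = 433.568

433.568


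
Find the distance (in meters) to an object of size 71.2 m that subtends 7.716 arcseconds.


D = size / theta_rad, theta_rad = 7.716 * pi/(180*3600) = 3.741e-05, D = 1.903e+06

1.903e+06 m


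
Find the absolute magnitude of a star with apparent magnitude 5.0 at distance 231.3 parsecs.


M = m - 5*log10(d) + 5 = 5.0 - 5*log10(231.3) + 5 = -1.8209

-1.8209


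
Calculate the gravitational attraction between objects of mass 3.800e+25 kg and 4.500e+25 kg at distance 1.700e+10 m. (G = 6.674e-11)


F = G*m1*m2/r^2 = 6.674e-11 * 3.800e+25 * 4.500e+25 / (1.700e+10)^2 = 6.674e-11 * 1.710e+51 / 2.890e+20 = 3.949e+20

3.949e+20 N


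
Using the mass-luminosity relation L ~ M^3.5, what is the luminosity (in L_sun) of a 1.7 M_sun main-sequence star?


L/L_sun = (M/M_sun)^3.5 = 1.7^3.5 = 6.4058

6.4058 L_sun


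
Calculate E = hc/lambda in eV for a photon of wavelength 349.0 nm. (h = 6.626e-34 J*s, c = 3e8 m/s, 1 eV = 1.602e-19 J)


E = hc/lambda = 6.626e-34 * 3e8 / 3.490e-07 = 5.696e-19 J = 3.5554 eV

3.5554 eV


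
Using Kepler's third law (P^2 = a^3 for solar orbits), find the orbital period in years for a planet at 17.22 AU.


P = a^(3/2) = 17.22^1.5 = 71.4578

71.4578 years


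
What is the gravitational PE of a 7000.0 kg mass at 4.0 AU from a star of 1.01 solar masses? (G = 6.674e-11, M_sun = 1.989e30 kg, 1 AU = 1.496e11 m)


M = 1.01 * 1.989e30 kg = 2.00889e+30 kg; r = 4.0 AU * 1.496e11 m/AU = 5.984e+11 m. U = -GM*m/r = -(6.674e-11 * 2.00889e+30 * 7000.0) / 5.984e+11 = -1.568e+12

-1.568e+12 J


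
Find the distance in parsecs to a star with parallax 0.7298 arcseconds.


d = 1/p = 1/0.7298 = 1.3702

1.3702 pc


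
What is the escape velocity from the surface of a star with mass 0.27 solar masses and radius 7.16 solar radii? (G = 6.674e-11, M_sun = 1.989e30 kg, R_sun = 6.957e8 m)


M = 0.27 * 1.989e30 kg = 5.3703e+29 kg; R = 7.16 * 6.957e8 m = 4.981212e+09 m. v_esc = sqrt(2GM/R) = sqrt(2 * 6.674e-11 * 5.3703e+29 / 4.981212e+09) = 119960.9399

119960.9399 m/s


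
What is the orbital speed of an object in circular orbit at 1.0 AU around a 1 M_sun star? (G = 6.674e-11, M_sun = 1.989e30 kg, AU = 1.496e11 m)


v = sqrt(GM/r) = sqrt(6.674e-11 * 1.989e+30 / 1.496e+11) = 29788.2298

29788.2298 m/s


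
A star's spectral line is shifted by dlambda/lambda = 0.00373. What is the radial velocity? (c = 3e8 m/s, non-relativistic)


v = (dlambda/lambda) * c = 0.00373 * 3e8 = 1.119e+06

1.119e+06 m/s


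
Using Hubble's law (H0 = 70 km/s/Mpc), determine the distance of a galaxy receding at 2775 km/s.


d = v / H0 = 2775 / 70 = 39.6429

39.6429 Mpc


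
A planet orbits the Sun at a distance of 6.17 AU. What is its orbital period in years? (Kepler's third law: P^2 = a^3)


P = a^(3/2) = 6.17^1.5 = 15.326

15.326 years


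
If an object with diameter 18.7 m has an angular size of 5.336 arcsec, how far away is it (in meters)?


D = size / theta_rad, theta_rad = 5.336 * pi/(180*3600) = 2.587e-05, D = 722854.5496

722854.5496 m


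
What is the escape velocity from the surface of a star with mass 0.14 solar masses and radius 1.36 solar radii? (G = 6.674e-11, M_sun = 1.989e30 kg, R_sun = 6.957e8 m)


M = 0.14 * 1.989e30 kg = 2.7846e+29 kg; R = 1.36 * 6.957e8 m = 9.46152e+08 m. v_esc = sqrt(2GM/R) = sqrt(2 * 6.674e-11 * 2.7846e+29 / 9.46152e+08) = 198202.4655

198202.4655 m/s


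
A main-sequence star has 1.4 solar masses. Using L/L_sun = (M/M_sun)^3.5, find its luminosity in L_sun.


L/L_sun = (M/M_sun)^3.5 = 1.4^3.5 = 3.2467

3.2467 L_sun


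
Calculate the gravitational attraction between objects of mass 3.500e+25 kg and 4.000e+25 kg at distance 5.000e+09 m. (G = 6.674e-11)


F = G*m1*m2/r^2 = 6.674e-11 * 3.500e+25 * 4.000e+25 / (5.000e+09)^2 = 6.674e-11 * 1.400e+51 / 2.500e+19 = 3.737e+21

3.737e+21 N


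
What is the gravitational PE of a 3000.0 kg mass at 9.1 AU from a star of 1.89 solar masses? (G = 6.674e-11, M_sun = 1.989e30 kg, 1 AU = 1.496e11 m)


M = 1.89 * 1.989e30 kg = 3.75921e+30 kg; r = 9.1 AU * 1.496e11 m/AU = 1.36136e+12 m. U = -GM*m/r = -(6.674e-11 * 3.75921e+30 * 3000.0) / 1.36136e+12 = -5.529e+11

-5.529e+11 J


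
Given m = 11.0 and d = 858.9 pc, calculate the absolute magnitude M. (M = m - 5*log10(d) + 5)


M = m - 5*log10(d) + 5 = 11.0 - 5*log10(858.9) + 5 = 1.3303

1.3303


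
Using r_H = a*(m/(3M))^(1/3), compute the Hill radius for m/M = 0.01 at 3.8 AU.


r_H = a * (m/3M)^(1/3) = 3.8 * (0.01/3)^(1/3) = 0.5676

0.5676 AU


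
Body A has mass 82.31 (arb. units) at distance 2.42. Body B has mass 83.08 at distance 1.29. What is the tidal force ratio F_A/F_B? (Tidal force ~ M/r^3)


Ratio = (M1/r1^3) / (M2/r2^3) = (82.31/2.42^3) / (83.08/1.29^3) = 0.1501

0.1501


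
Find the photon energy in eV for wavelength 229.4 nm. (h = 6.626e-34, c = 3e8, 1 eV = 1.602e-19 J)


E = hc/lambda = 6.626e-34 * 3e8 / 2.294e-07 = 8.665e-19 J = 5.409 eV

5.409 eV


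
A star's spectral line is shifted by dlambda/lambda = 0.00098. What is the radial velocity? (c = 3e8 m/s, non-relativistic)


v = (dlambda/lambda) * c = 0.00098 * 3e8 = 294000.0

294000.0 m/s


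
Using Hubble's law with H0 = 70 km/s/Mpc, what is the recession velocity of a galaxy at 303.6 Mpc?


v = H0 * d = 70 * 303.6 = 21252.0

21252.0 km/s


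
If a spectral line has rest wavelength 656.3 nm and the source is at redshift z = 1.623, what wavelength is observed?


lam_obs = lam_emit * (1 + z) = 656.3 * (1 + 1.623) = 1721.4749

1721.4749 nm


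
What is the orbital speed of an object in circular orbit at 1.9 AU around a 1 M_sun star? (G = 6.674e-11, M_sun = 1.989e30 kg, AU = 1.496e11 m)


v = sqrt(GM/r) = sqrt(6.674e-11 * 1.989e+30 / 2.842e+11) = 21610.6533

21610.6533 m/s


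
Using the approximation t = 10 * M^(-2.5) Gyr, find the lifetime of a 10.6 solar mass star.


t = 10 * M^(-2.5) = 10 * 10.6^(-2.5) = 0.0273

0.0273 Gyr


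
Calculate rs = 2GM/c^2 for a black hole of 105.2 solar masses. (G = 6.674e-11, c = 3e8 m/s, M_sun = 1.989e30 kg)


M = 105.2 * 1.989e30 kg = 2.092428e+32 kg. rs = 2GM/c^2 = 2 * 6.674e-11 * 2.092428e+32 / (3e8)^2 = 310330.3216

310330.3216 m


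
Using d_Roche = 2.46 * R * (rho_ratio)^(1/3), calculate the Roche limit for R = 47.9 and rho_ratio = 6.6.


d_Roche = 2.46 * 47.9 * 6.6^(1/3) = 221.0304

221.0304


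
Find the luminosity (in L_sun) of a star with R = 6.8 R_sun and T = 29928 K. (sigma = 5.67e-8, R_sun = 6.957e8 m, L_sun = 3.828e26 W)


R = 6.8 * 6.957e8 m = 4.73076e+09 m. L = 4*pi*R^2*sigma*T^4 = 4*pi*(4.73076e+09)^2 * 5.67e-8 * 29928^4 = 1.279279781e+31 W. L/L_sun = 1.279279781e+31 / 3.828e26 = 33419.012

33419.012 L_sun


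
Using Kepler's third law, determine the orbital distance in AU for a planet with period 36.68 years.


a = P^(2/3) = 36.68^(2/3) = 11.0396

11.0396 AU


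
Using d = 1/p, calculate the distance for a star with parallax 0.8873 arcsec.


d = 1/p = 1/0.8873 = 1.127

1.127 pc


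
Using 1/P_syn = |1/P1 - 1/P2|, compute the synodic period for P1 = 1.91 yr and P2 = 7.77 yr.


1/P_syn = |1/P1 - 1/P2| = |1/1.91 - 1/7.77| => P_syn = 2.5325

2.5325 years


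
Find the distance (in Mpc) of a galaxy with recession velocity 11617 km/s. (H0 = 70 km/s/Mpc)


d = v / H0 = 11617 / 70 = 165.9571

165.9571 Mpc


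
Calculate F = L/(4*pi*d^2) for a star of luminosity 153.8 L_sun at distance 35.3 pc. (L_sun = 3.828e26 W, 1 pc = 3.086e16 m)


F = L / (4*pi*d^2) = 5.887e+28 / (4*pi*(1.089e+18)^2) = 3.948e-09

3.948e-09 W/m^2


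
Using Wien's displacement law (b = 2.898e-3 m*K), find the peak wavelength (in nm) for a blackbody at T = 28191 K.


lam_max = b / T = 2.898e-3 / 28191 = 1.028e-07 m = 102.7988 nm

102.7988 nm


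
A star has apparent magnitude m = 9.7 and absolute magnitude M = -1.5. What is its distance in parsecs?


d = 10^((m - M + 5)/5) = 10^((9.7 - -1.5 + 5)/5) = 1737.8008

1737.8008 pc


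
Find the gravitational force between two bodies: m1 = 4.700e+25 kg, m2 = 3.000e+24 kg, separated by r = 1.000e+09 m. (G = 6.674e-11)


F = G*m1*m2/r^2 = 6.674e-11 * 4.700e+25 * 3.000e+24 / (1.000e+09)^2 = 6.674e-11 * 1.410e+50 / 1.000e+18 = 9.410e+21

9.410e+21 N


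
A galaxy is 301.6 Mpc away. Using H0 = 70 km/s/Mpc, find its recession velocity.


v = H0 * d = 70 * 301.6 = 21112.0

21112.0 km/s


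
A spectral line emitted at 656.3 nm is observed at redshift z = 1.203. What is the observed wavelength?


lam_obs = lam_emit * (1 + z) = 656.3 * (1 + 1.203) = 1445.8289

1445.8289 nm


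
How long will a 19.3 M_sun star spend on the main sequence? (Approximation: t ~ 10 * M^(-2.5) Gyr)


t = 10 * M^(-2.5) = 10 * 19.3^(-2.5) = 0.0061

0.0061 Gyr


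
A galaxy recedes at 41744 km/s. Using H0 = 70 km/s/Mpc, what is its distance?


d = v / H0 = 41744 / 70 = 596.3429

596.3429 Mpc


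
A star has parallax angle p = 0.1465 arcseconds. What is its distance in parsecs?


d = 1/p = 1/0.1465 = 6.8259

6.8259 pc


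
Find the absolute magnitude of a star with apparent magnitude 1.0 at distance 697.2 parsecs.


M = m - 5*log10(d) + 5 = 1.0 - 5*log10(697.2) + 5 = -8.2168

-8.2168


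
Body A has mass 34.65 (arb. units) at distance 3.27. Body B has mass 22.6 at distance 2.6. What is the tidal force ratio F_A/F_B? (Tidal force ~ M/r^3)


Ratio = (M1/r1^3) / (M2/r2^3) = (34.65/3.27^3) / (22.6/2.6^3) = 0.7707

0.7707


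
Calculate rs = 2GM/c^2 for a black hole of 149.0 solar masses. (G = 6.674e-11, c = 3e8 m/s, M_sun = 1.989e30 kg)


M = 149.0 * 1.989e30 kg = 2.96361e+32 kg. rs = 2GM/c^2 = 2 * 6.674e-11 * 2.96361e+32 / (3e8)^2 = 439536.292

439536.292 m


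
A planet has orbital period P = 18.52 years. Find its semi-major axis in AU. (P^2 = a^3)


a = P^(2/3) = 18.52^(2/3) = 6.9999

6.9999 AU


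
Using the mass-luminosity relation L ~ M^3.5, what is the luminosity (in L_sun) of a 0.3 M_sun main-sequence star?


L/L_sun = (M/M_sun)^3.5 = 0.3^3.5 = 0.0148

0.0148 L_sun


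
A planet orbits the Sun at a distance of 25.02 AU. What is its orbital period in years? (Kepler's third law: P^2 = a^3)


P = a^(3/2) = 25.02^1.5 = 125.15

125.15 years


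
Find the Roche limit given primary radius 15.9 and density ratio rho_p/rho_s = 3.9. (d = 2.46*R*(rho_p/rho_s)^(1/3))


d_Roche = 2.46 * 15.9 * 3.9^(1/3) = 61.5678

61.5678


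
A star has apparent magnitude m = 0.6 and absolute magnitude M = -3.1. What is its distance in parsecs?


d = 10^((m - M + 5)/5) = 10^((0.6 - -3.1 + 5)/5) = 54.9541

54.9541 pc


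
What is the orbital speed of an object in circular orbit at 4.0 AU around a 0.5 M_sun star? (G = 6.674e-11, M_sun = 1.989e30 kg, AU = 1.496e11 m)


v = sqrt(GM/r) = sqrt(6.674e-11 * 9.945e+29 / 5.984e+11) = 10531.7297

10531.7297 m/s


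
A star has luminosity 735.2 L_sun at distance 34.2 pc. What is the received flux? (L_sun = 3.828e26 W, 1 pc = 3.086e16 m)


F = L / (4*pi*d^2) = 2.814e+29 / (4*pi*(1.055e+18)^2) = 2.011e-08

2.011e-08 W/m^2


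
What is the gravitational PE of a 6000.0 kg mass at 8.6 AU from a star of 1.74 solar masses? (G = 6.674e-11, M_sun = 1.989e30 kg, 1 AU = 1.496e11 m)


M = 1.74 * 1.989e30 kg = 3.46086e+30 kg; r = 8.6 AU * 1.496e11 m/AU = 1.28656e+12 m. U = -GM*m/r = -(6.674e-11 * 3.46086e+30 * 6000.0) / 1.28656e+12 = -1.077e+12

-1.077e+12 J


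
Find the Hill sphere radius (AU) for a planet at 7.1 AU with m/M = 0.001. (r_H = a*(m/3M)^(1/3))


r_H = a * (m/3M)^(1/3) = 7.1 * (0.001/3)^(1/3) = 0.4923

0.4923 AU


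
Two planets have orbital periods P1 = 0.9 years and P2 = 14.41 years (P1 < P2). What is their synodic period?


1/P_syn = |1/P1 - 1/P2| = |1/0.9 - 1/14.41| => P_syn = 0.96

0.96 years


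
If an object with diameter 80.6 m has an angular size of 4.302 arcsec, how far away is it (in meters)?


D = size / theta_rad, theta_rad = 4.302 * pi/(180*3600) = 2.086e-05, D = 3.864e+06

3.864e+06 m


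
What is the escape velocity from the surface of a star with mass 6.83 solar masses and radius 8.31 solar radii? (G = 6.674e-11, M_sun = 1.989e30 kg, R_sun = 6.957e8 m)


M = 6.83 * 1.989e30 kg = 1.358487e+31 kg; R = 8.31 * 6.957e8 m = 5.781267e+09 m. v_esc = sqrt(2GM/R) = sqrt(2 * 6.674e-11 * 1.358487e+31 / 5.781267e+09) = 560046.8112

560046.8112 m/s


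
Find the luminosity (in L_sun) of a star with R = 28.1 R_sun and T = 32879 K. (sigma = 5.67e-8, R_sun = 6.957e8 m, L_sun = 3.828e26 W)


R = 28.1 * 6.957e8 m = 1.954917e+10 m. L = 4*pi*R^2*sigma*T^4 = 4*pi*(1.954917e+10)^2 * 5.67e-8 * 32879^4 = 3.182174346e+32 W. L/L_sun = 3.182174346e+32 / 3.828e26 = 831289.0141

831289.0141 L_sun


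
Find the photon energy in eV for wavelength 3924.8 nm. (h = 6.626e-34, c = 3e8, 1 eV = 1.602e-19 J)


E = hc/lambda = 6.626e-34 * 3e8 / 3.925e-06 = 5.065e-20 J = 0.3161 eV

0.3161 eV


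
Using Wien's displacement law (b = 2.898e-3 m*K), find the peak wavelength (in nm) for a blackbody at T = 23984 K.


lam_max = b / T = 2.898e-3 / 23984 = 1.208e-07 m = 120.8306 nm

120.8306 nm


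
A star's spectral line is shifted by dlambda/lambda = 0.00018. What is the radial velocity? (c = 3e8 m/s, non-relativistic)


v = (dlambda/lambda) * c = 0.00018 * 3e8 = 54000.0

54000.0 m/s


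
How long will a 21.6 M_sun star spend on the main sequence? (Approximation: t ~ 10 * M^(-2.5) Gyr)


t = 10 * M^(-2.5) = 10 * 21.6^(-2.5) = 0.0046

0.0046 Gyr


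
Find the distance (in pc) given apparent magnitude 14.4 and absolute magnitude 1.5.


d = 10^((m - M + 5)/5) = 10^((14.4 - 1.5 + 5)/5) = 3801.894

3801.894 pc


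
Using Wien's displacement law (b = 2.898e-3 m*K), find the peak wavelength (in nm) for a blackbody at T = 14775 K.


lam_max = b / T = 2.898e-3 / 14775 = 1.961e-07 m = 196.1421 nm

196.1421 nm


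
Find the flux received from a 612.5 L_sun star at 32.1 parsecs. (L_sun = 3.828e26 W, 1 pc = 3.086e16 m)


F = L / (4*pi*d^2) = 2.345e+29 / (4*pi*(9.906e+17)^2) = 1.901e-08

1.901e-08 W/m^2


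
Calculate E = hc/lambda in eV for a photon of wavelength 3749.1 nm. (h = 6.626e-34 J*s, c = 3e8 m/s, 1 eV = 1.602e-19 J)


E = hc/lambda = 6.626e-34 * 3e8 / 3.749e-06 = 5.302e-20 J = 0.331 eV

0.331 eV


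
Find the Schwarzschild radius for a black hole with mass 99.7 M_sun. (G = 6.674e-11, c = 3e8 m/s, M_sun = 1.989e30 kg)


M = 99.7 * 1.989e30 kg = 1.983033e+32 kg. rs = 2GM/c^2 = 2 * 6.674e-11 * 1.983033e+32 / (3e8)^2 = 294105.8276

294105.8276 m


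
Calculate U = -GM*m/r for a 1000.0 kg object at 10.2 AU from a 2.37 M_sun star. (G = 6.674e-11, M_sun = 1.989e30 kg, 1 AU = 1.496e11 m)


M = 2.37 * 1.989e30 kg = 4.71393e+30 kg; r = 10.2 AU * 1.496e11 m/AU = 1.52592e+12 m. U = -GM*m/r = -(6.674e-11 * 4.71393e+30 * 1000.0) / 1.52592e+12 = -2.062e+11

-2.062e+11 J


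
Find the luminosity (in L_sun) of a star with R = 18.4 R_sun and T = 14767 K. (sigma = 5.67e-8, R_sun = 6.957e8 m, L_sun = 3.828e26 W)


R = 18.4 * 6.957e8 m = 1.280088e+10 m. L = 4*pi*R^2*sigma*T^4 = 4*pi*(1.280088e+10)^2 * 5.67e-8 * 14767^4 = 5.551900513e+30 W. L/L_sun = 5.551900513e+30 / 3.828e26 = 14503.3974

14503.3974 L_sun


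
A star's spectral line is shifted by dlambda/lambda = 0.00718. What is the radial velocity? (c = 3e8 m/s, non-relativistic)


v = (dlambda/lambda) * c = 0.00718 * 3e8 = 2.154e+06

2.154e+06 m/s


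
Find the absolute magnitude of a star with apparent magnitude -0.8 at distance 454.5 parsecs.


M = m - 5*log10(d) + 5 = -0.8 - 5*log10(454.5) + 5 = -9.0877

-9.0877


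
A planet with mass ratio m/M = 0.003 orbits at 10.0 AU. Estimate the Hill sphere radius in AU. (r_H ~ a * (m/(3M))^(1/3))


r_H = a * (m/3M)^(1/3) = 10.0 * (0.003/3)^(1/3) = 1.0

1.0 AU


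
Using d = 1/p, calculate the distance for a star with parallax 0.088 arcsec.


d = 1/p = 1/0.088 = 11.3636

11.3636 pc


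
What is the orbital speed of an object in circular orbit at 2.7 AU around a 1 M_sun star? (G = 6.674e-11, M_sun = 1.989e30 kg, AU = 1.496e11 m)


v = sqrt(GM/r) = sqrt(6.674e-11 * 1.989e+30 / 4.039e+11) = 18128.5394

18128.5394 m/s


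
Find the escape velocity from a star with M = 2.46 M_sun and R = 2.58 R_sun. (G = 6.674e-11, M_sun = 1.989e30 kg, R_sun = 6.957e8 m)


M = 2.46 * 1.989e30 kg = 4.89294e+30 kg; R = 2.58 * 6.957e8 m = 1.794906e+09 m. v_esc = sqrt(2GM/R) = sqrt(2 * 6.674e-11 * 4.89294e+30 / 1.794906e+09) = 603215.0791

603215.0791 m/s


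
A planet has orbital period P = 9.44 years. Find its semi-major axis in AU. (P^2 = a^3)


a = P^(2/3) = 9.44^(2/3) = 4.4666

4.4666 AU


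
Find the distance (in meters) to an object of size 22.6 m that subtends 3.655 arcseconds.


D = size / theta_rad, theta_rad = 3.655 * pi/(180*3600) = 1.772e-05, D = 1.275e+06

1.275e+06 m


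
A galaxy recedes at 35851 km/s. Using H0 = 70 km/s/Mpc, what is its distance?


d = v / H0 = 35851 / 70 = 512.1571

512.1571 Mpc


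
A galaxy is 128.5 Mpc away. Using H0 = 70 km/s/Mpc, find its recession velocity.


v = H0 * d = 70 * 128.5 = 8995.0

8995.0 km/s


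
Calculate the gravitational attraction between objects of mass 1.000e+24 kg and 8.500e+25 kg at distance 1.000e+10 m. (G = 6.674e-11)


F = G*m1*m2/r^2 = 6.674e-11 * 1.000e+24 * 8.500e+25 / (1.000e+10)^2 = 6.674e-11 * 8.500e+49 / 1.000e+20 = 5.673e+19

5.673e+19 N


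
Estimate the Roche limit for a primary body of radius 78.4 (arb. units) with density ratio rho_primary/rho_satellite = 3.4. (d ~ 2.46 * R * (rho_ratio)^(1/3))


d_Roche = 2.46 * 78.4 * 3.4^(1/3) = 290.0086

290.0086


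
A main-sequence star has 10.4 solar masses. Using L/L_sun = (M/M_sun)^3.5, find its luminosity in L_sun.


L/L_sun = (M/M_sun)^3.5 = 10.4^3.5 = 3627.5774

3627.5774 L_sun


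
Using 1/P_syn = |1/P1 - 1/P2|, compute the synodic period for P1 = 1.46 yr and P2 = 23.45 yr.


1/P_syn = |1/P1 - 1/P2| = |1/1.46 - 1/23.45| => P_syn = 1.5569

1.5569 years


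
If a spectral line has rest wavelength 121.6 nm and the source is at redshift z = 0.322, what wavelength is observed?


lam_obs = lam_emit * (1 + z) = 121.6 * (1 + 0.322) = 160.7552

160.7552 nm


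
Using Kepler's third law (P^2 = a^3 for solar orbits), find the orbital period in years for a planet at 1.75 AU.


P = a^(3/2) = 1.75^1.5 = 2.315

2.315 years


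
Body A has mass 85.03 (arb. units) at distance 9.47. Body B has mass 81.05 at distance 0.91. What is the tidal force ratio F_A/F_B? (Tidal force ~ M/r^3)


Ratio = (M1/r1^3) / (M2/r2^3) = (85.03/9.47^3) / (81.05/0.91^3) = 9.309e-04

9.309e-04


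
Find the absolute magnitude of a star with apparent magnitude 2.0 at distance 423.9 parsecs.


M = m - 5*log10(d) + 5 = 2.0 - 5*log10(423.9) + 5 = -6.1363

-6.1363


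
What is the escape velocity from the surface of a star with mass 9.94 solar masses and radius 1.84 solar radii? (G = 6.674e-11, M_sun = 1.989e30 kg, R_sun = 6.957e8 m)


M = 9.94 * 1.989e30 kg = 1.977066e+31 kg; R = 1.84 * 6.957e8 m = 1.280088e+09 m. v_esc = sqrt(2GM/R) = sqrt(2 * 6.674e-11 * 1.977066e+31 / 1.280088e+09) = 1.436e+06

1.436e+06 m/s


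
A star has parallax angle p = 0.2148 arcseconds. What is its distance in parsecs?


d = 1/p = 1/0.2148 = 4.6555

4.6555 pc


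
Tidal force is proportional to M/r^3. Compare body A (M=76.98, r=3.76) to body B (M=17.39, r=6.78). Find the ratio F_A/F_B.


Ratio = (M1/r1^3) / (M2/r2^3) = (76.98/3.76^3) / (17.39/6.78^3) = 25.954

25.954


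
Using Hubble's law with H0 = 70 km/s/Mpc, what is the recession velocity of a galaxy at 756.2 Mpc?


v = H0 * d = 70 * 756.2 = 52934.0

52934.0 km/s


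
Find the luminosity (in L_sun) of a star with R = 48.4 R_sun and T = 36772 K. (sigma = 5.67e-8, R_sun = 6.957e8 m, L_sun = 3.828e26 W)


R = 48.4 * 6.957e8 m = 3.367188e+10 m. L = 4*pi*R^2*sigma*T^4 = 4*pi*(3.367188e+10)^2 * 5.67e-8 * 36772^4 = 1.477054971e+33 W. L/L_sun = 1.477054971e+33 / 3.828e26 = 3.859e+06

3.859e+06 L_sun


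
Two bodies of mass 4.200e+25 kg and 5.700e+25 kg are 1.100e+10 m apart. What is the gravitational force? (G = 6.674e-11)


F = G*m1*m2/r^2 = 6.674e-11 * 4.200e+25 * 5.700e+25 / (1.100e+10)^2 = 6.674e-11 * 2.394e+51 / 1.210e+20 = 1.320e+21

1.320e+21 N


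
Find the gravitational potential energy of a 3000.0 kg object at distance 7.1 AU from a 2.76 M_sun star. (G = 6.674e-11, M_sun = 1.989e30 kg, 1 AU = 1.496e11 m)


M = 2.76 * 1.989e30 kg = 5.48964e+30 kg; r = 7.1 AU * 1.496e11 m/AU = 1.06216e+12 m. U = -GM*m/r = -(6.674e-11 * 5.48964e+30 * 3000.0) / 1.06216e+12 = -1.035e+12

-1.035e+12 J


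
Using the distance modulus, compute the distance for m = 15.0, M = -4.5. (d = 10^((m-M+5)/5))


d = 10^((m - M + 5)/5) = 10^((15.0 - -4.5 + 5)/5) = 79432.8235

79432.8235 pc


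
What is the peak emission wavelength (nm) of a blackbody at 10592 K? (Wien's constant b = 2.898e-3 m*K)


lam_max = b / T = 2.898e-3 / 10592 = 2.736e-07 m = 273.6027 nm

273.6027 nm


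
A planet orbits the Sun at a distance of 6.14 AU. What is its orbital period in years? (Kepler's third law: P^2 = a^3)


P = a^(3/2) = 6.14^1.5 = 15.2143

15.2143 years


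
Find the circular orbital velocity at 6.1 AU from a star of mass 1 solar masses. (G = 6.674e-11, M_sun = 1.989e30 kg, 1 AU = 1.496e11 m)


v = sqrt(GM/r) = sqrt(6.674e-11 * 1.989e+30 / 9.126e+11) = 12060.9017

12060.9017 m/s


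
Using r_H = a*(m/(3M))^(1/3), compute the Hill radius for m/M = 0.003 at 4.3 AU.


r_H = a * (m/3M)^(1/3) = 4.3 * (0.003/3)^(1/3) = 0.43

0.43 AU


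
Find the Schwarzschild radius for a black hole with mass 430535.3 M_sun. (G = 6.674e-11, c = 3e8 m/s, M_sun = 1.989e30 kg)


M = 430535.3 * 1.989e30 kg = 8.563347117e+35 kg. rs = 2GM/c^2 = 2 * 6.674e-11 * 8.563347117e+35 / (3e8)^2 = 1.270e+09

1.270e+09 m


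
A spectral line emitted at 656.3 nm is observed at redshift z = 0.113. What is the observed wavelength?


lam_obs = lam_emit * (1 + z) = 656.3 * (1 + 0.113) = 730.4619

730.4619 nm


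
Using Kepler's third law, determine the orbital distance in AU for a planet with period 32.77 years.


a = P^(2/3) = 32.77^(2/3) = 10.2404

10.2404 AU


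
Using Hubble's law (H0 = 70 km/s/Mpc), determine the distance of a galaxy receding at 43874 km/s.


d = v / H0 = 43874 / 70 = 626.7714

626.7714 Mpc


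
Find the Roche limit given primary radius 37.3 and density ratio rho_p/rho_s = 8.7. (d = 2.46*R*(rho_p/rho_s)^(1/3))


d_Roche = 2.46 * 37.3 * 8.7^(1/3) = 188.7196

188.7196


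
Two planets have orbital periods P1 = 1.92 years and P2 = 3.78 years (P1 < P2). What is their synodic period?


1/P_syn = |1/P1 - 1/P2| = |1/1.92 - 1/3.78| => P_syn = 3.9019

3.9019 years


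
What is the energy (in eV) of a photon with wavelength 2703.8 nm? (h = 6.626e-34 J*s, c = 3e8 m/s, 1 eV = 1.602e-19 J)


E = hc/lambda = 6.626e-34 * 3e8 / 2.704e-06 = 7.352e-20 J = 0.4589 eV

0.4589 eV


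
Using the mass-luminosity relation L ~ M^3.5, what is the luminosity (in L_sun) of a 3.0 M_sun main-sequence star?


L/L_sun = (M/M_sun)^3.5 = 3.0^3.5 = 46.7654

46.7654 L_sun


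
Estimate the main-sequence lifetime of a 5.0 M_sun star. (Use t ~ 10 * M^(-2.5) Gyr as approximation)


t = 10 * M^(-2.5) = 10 * 5.0^(-2.5) = 0.1789

0.1789 Gyr


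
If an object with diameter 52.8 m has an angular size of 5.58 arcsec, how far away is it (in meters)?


D = size / theta_rad, theta_rad = 5.58 * pi/(180*3600) = 2.705e-05, D = 1.952e+06

1.952e+06 m


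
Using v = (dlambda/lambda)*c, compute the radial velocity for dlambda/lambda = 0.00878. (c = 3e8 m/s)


v = (dlambda/lambda) * c = 0.00878 * 3e8 = 2.634e+06

2.634e+06 m/s


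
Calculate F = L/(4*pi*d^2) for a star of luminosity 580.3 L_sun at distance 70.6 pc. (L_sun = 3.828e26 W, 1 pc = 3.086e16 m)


F = L / (4*pi*d^2) = 2.221e+29 / (4*pi*(2.179e+18)^2) = 3.724e-09

3.724e-09 W/m^2


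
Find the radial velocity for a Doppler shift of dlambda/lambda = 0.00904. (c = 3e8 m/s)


v = (dlambda/lambda) * c = 0.00904 * 3e8 = 2.712e+06

2.712e+06 m/s


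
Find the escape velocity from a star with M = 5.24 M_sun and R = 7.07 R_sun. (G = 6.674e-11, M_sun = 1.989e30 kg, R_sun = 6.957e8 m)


M = 5.24 * 1.989e30 kg = 1.042236e+31 kg; R = 7.07 * 6.957e8 m = 4.918599e+09 m. v_esc = sqrt(2GM/R) = sqrt(2 * 6.674e-11 * 1.042236e+31 / 4.918599e+09) = 531827.0532

531827.0532 m/s


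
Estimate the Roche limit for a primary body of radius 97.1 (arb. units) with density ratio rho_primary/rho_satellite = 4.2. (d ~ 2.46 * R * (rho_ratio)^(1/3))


d_Roche = 2.46 * 97.1 * 4.2^(1/3) = 385.3932

385.3932


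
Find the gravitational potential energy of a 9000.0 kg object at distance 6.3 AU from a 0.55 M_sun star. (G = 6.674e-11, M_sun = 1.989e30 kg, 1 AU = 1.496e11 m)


M = 0.55 * 1.989e30 kg = 1.09395e+30 kg; r = 6.3 AU * 1.496e11 m/AU = 9.4248e+11 m. U = -GM*m/r = -(6.674e-11 * 1.09395e+30 * 9000.0) / 9.4248e+11 = -6.972e+11

-6.972e+11 J


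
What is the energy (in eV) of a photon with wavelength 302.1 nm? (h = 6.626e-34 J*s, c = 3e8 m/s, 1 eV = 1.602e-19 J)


E = hc/lambda = 6.626e-34 * 3e8 / 3.021e-07 = 6.580e-19 J = 4.1073 eV

4.1073 eV


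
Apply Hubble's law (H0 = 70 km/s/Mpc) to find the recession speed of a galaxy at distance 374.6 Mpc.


v = H0 * d = 70 * 374.6 = 26222.0

26222.0 km/s


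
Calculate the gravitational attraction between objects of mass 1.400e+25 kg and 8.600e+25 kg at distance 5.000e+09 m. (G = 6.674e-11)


F = G*m1*m2/r^2 = 6.674e-11 * 1.400e+25 * 8.600e+25 / (5.000e+09)^2 = 6.674e-11 * 1.204e+51 / 2.500e+19 = 3.214e+21

3.214e+21 N


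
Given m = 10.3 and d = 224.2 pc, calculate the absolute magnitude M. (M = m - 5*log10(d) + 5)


M = m - 5*log10(d) + 5 = 10.3 - 5*log10(224.2) + 5 = 3.5468

3.5468


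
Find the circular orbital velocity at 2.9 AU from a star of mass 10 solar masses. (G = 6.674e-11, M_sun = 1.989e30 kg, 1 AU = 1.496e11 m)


v = sqrt(GM/r) = sqrt(6.674e-11 * 1.989e+31 / 4.338e+11) = 55315.3541

55315.3541 m/s


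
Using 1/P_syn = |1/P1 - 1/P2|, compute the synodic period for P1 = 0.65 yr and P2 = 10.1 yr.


1/P_syn = |1/P1 - 1/P2| = |1/0.65 - 1/10.1| => P_syn = 0.6947

0.6947 years


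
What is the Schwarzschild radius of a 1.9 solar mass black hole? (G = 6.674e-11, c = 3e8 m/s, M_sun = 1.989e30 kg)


M = 1.9 * 1.989e30 kg = 3.7791e+30 kg. rs = 2GM/c^2 = 2 * 6.674e-11 * 3.7791e+30 / (3e8)^2 = 5604.8252

5604.8252 m


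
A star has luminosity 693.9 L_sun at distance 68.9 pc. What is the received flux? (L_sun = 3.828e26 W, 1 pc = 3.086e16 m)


F = L / (4*pi*d^2) = 2.656e+29 / (4*pi*(2.126e+18)^2) = 4.676e-09

4.676e-09 W/m^2


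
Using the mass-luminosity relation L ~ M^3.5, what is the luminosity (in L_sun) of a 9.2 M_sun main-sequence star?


L/L_sun = (M/M_sun)^3.5 = 9.2^3.5 = 2361.8776

2361.8776 L_sun


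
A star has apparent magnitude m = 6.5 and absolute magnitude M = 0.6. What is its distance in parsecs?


d = 10^((m - M + 5)/5) = 10^((6.5 - 0.6 + 5)/5) = 151.3561

151.3561 pc


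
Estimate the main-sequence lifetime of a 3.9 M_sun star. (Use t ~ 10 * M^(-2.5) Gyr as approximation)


t = 10 * M^(-2.5) = 10 * 3.9^(-2.5) = 0.3329

0.3329 Gyr


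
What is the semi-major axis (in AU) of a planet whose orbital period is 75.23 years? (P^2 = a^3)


a = P^(2/3) = 75.23^(2/3) = 17.8208

17.8208 AU


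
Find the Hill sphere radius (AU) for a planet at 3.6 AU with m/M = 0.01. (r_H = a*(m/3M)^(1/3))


r_H = a * (m/3M)^(1/3) = 3.6 * (0.01/3)^(1/3) = 0.5378

0.5378 AU


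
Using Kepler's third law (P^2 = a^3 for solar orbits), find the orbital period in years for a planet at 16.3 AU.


P = a^(3/2) = 16.3^1.5 = 65.8084

65.8084 years


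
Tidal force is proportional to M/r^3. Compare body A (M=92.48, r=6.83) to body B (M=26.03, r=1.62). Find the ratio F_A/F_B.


Ratio = (M1/r1^3) / (M2/r2^3) = (92.48/6.83^3) / (26.03/1.62^3) = 0.0474

0.0474


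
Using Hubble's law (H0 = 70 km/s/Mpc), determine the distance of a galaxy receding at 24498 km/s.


d = v / H0 = 24498 / 70 = 349.9714

349.9714 Mpc


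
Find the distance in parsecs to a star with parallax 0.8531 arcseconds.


d = 1/p = 1/0.8531 = 1.1722

1.1722 pc


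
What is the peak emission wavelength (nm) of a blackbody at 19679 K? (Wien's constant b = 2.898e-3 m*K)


lam_max = b / T = 2.898e-3 / 19679 = 1.473e-07 m = 147.2636 nm

147.2636 nm


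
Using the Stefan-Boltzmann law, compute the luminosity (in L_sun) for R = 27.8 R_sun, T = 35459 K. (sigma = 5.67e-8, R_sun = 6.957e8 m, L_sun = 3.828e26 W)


R = 27.8 * 6.957e8 m = 1.934046e+10 m. L = 4*pi*R^2*sigma*T^4 = 4*pi*(1.934046e+10)^2 * 5.67e-8 * 35459^4 = 4.213397721e+32 W. L/L_sun = 4.213397721e+32 / 3.828e26 = 1.101e+06

1.101e+06 L_sun


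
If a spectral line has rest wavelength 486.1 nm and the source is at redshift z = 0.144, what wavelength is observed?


lam_obs = lam_emit * (1 + z) = 486.1 * (1 + 0.144) = 556.0984

556.0984 nm


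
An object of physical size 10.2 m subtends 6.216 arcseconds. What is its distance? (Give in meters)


D = size / theta_rad, theta_rad = 6.216 * pi/(180*3600) = 3.014e-05, D = 338465.4157

338465.4157 m


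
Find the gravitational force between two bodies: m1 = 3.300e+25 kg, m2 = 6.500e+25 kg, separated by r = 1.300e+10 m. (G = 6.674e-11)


F = G*m1*m2/r^2 = 6.674e-11 * 3.300e+25 * 6.500e+25 / (1.300e+10)^2 = 6.674e-11 * 2.145e+51 / 1.690e+20 = 8.471e+20

8.471e+20 N


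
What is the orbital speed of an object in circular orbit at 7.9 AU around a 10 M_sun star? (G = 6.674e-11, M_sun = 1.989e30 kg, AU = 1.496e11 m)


v = sqrt(GM/r) = sqrt(6.674e-11 * 1.989e+31 / 1.182e+12) = 33514.377

33514.377 m/s


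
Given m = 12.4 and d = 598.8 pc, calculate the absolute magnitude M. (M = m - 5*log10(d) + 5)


M = m - 5*log10(d) + 5 = 12.4 - 5*log10(598.8) + 5 = 3.5136

3.5136


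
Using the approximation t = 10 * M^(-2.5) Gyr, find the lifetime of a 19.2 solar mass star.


t = 10 * M^(-2.5) = 10 * 19.2^(-2.5) = 0.0062

0.0062 Gyr


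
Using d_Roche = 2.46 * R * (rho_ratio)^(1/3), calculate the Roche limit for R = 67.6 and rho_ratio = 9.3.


d_Roche = 2.46 * 67.6 * 9.3^(1/3) = 349.7111

349.7111


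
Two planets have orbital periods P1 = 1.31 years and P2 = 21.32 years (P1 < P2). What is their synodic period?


1/P_syn = |1/P1 - 1/P2| = |1/1.31 - 1/21.32| => P_syn = 1.3958

1.3958 years


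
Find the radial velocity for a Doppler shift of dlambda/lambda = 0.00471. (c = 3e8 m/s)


v = (dlambda/lambda) * c = 0.00471 * 3e8 = 1.413e+06

1.413e+06 m/s


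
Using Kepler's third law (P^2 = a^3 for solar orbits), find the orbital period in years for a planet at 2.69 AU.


P = a^(3/2) = 2.69^1.5 = 4.4119

4.4119 years


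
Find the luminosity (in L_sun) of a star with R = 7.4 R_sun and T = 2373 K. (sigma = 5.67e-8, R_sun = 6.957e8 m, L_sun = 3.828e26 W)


R = 7.4 * 6.957e8 m = 5.14818e+09 m. L = 4*pi*R^2*sigma*T^4 = 4*pi*(5.14818e+09)^2 * 5.67e-8 * 2373^4 = 5.988131404e+26 W. L/L_sun = 5.988131404e+26 / 3.828e26 = 1.5643

1.5643 L_sun


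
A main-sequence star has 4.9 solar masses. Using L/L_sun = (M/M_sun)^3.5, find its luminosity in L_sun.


L/L_sun = (M/M_sun)^3.5 = 4.9^3.5 = 260.4272

260.4272 L_sun


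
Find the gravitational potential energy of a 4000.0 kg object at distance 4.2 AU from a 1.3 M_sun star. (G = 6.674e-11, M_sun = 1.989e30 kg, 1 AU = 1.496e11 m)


M = 1.3 * 1.989e30 kg = 2.5857e+30 kg; r = 4.2 AU * 1.496e11 m/AU = 6.2832e+11 m. U = -GM*m/r = -(6.674e-11 * 2.5857e+30 * 4000.0) / 6.2832e+11 = -1.099e+12

-1.099e+12 J


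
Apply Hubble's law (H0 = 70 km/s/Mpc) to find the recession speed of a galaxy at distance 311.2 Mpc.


v = H0 * d = 70 * 311.2 = 21784.0

21784.0 km/s


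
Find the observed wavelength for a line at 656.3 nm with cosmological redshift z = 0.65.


lam_obs = lam_emit * (1 + z) = 656.3 * (1 + 0.65) = 1082.895

1082.895 nm


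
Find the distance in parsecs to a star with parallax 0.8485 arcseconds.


d = 1/p = 1/0.8485 = 1.1786

1.1786 pc


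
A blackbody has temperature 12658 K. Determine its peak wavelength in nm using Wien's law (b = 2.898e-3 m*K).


lam_max = b / T = 2.898e-3 / 12658 = 2.289e-07 m = 228.9461 nm

228.9461 nm


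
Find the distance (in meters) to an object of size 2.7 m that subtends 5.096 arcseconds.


D = size / theta_rad, theta_rad = 5.096 * pi/(180*3600) = 2.471e-05, D = 109284.7286

109284.7286 m


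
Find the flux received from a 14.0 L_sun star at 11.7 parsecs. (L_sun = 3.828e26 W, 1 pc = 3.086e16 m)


F = L / (4*pi*d^2) = 5.359e+27 / (4*pi*(3.611e+17)^2) = 3.271e-09

3.271e-09 W/m^2


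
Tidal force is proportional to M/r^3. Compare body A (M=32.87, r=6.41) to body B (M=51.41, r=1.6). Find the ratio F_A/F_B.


Ratio = (M1/r1^3) / (M2/r2^3) = (32.87/6.41^3) / (51.41/1.6^3) = 0.0099

0.0099


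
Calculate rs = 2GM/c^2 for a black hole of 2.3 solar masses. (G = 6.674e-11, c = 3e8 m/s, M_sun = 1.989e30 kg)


M = 2.3 * 1.989e30 kg = 4.5747e+30 kg. rs = 2GM/c^2 = 2 * 6.674e-11 * 4.5747e+30 / (3e8)^2 = 6784.7884

6784.7884 m


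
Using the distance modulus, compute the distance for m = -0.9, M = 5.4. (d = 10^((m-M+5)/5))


d = 10^((m - M + 5)/5) = 10^((-0.9 - 5.4 + 5)/5) = 0.5495

0.5495 pc


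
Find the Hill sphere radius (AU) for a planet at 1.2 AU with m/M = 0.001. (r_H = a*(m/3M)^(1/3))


r_H = a * (m/3M)^(1/3) = 1.2 * (0.001/3)^(1/3) = 0.0832

0.0832 AU


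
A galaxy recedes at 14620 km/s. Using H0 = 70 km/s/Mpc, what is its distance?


d = v / H0 = 14620 / 70 = 208.8571

208.8571 Mpc


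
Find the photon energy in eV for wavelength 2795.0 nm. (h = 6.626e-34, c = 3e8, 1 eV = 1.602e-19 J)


E = hc/lambda = 6.626e-34 * 3e8 / 2.795e-06 = 7.112e-20 J = 0.4439 eV

0.4439 eV


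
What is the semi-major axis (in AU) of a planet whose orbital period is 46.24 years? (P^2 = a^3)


a = P^(2/3) = 46.24^(2/3) = 12.8828

12.8828 AU


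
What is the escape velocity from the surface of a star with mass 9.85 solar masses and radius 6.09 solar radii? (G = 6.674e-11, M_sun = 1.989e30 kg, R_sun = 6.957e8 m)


M = 9.85 * 1.989e30 kg = 1.959165e+31 kg; R = 6.09 * 6.957e8 m = 4.236813e+09 m. v_esc = sqrt(2GM/R) = sqrt(2 * 6.674e-11 * 1.959165e+31 / 4.236813e+09) = 785640.6708

785640.6708 m/s


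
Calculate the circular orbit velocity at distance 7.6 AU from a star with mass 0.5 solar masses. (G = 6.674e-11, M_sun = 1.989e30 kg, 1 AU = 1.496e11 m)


v = sqrt(GM/r) = sqrt(6.674e-11 * 9.945e+29 / 1.137e+12) = 7640.5197

7640.5197 m/s


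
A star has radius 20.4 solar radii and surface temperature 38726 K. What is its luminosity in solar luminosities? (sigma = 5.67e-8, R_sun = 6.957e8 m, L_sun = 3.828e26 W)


R = 20.4 * 6.957e8 m = 1.419228e+10 m. L = 4*pi*R^2*sigma*T^4 = 4*pi*(1.419228e+10)^2 * 5.67e-8 * 38726^4 = 3.227809006e+32 W. L/L_sun = 3.227809006e+32 / 3.828e26 = 843210.2941

843210.2941 L_sun


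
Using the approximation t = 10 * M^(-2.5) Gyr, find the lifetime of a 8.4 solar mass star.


t = 10 * M^(-2.5) = 10 * 8.4^(-2.5) = 0.0489

0.0489 Gyr


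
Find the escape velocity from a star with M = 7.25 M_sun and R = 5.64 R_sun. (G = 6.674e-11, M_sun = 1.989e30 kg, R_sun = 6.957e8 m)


M = 7.25 * 1.989e30 kg = 1.442025e+31 kg; R = 5.64 * 6.957e8 m = 3.923748e+09 m. v_esc = sqrt(2GM/R) = sqrt(2 * 6.674e-11 * 1.442025e+31 / 3.923748e+09) = 700396.4564

700396.4564 m/s


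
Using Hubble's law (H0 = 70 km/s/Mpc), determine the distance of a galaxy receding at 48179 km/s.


d = v / H0 = 48179 / 70 = 688.2714

688.2714 Mpc


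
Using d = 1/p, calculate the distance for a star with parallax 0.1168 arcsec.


d = 1/p = 1/0.1168 = 8.5616

8.5616 pc


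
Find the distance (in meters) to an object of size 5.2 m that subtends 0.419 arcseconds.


D = size / theta_rad, theta_rad = 0.419 * pi/(180*3600) = 2.031e-06, D = 2.560e+06

2.560e+06 m


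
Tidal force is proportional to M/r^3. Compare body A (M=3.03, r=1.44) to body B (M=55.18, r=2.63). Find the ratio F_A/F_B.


Ratio = (M1/r1^3) / (M2/r2^3) = (3.03/1.44^3) / (55.18/2.63^3) = 0.3345

0.3345


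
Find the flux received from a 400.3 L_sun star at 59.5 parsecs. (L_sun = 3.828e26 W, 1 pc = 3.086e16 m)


F = L / (4*pi*d^2) = 1.532e+29 / (4*pi*(1.836e+18)^2) = 3.617e-09

3.617e-09 W/m^2
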